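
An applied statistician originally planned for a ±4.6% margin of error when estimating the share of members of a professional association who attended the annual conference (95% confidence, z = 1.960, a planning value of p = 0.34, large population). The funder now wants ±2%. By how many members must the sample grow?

At ±4.6%: n = 1.960² × 0.2244 / 0.046² ≈ 407.40 → 408.
At ±2%: n = 1.960² × 0.2244 / 0.020² ≈ 2155.14 → 2156.
Additional respondents: 2156 − 408 = 1748.

1748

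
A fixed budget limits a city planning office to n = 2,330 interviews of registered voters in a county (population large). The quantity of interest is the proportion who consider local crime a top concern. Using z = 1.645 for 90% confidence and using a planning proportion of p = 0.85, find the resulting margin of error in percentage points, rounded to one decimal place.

1.2

SE(p̂) = √[p(1−p)/n] = √[0.1275/2330] = 0.00740.
E = z × SE = 1.645 × 0.00740 = 0.01217, or 1.2 percentage points.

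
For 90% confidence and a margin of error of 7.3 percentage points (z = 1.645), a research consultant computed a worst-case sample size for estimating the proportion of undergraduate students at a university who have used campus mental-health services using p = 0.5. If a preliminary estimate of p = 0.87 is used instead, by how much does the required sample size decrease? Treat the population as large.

69

Conservative (p = 0.5): n = 1.645² × 0.25 / 0.073² ≈ 126.95 → 127.
Using p = 0.87: p(1−p) = 0.1131, so n = 1.645² × 0.1131 / 0.073² ≈ 57.43 → 58.
Reduction: 127 − 58 = 69.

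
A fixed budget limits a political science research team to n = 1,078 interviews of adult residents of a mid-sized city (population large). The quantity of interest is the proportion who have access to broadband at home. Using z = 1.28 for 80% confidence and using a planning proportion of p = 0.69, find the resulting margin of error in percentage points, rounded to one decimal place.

1.8

SE(p̂) = √[p(1−p)/n] = √[0.2139/1078] = 0.01409.
E = z × SE = 1.28 × 0.01409 = 0.01803, or 1.8 percentage points.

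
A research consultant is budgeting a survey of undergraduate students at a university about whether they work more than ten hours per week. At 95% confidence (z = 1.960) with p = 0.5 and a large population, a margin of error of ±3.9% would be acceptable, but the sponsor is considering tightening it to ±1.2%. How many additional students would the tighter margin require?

At ±3.9%: n = 1.960² × 0.2500 / 0.039² ≈ 631.43 → 632.
At ±1.2%: n = 1.960² × 0.2500 / 0.012² ≈ 6669.44 → 6670.
Additional respondents: 6670 − 632 = 6038.

6038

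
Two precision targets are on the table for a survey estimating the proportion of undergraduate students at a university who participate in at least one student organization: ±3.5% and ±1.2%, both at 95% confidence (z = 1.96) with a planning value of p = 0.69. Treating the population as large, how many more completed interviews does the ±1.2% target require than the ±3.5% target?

At ±3.5%: n = 1.96² × 0.2139 / 0.035² ≈ 670.79 → 671.
At ±1.2%: n = 1.96² × 0.2139 / 0.012² ≈ 5706.38 → 5707.
Additional respondents: 5707 − 671 = 5036.

5036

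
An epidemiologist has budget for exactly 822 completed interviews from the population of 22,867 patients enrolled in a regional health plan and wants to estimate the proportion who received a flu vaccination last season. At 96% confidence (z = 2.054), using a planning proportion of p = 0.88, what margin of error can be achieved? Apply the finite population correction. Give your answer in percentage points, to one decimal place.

2.3

Finite-population factor: (N−n)/(N−1) = (22867−822)/(22867−1) = 0.9641.
SE(p̂) = √[p(1−p)/n · (N−n)/(N−1)] = √[0.1056/822 × 0.9641] = 0.01113.
E = z × SE = 2.054 × 0.01113 = 0.02286 ≈ 2.3 percentage points.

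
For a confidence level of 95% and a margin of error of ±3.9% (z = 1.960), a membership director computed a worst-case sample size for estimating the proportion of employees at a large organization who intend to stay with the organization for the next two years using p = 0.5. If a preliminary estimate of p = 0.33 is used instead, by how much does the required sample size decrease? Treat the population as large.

73

Conservative (p = 0.5): n = 1.960² × 0.25 / 0.039² ≈ 631.43 → 632.
Using p = 0.33: p(1−p) = 0.2211, so n = 1.960² × 0.2211 / 0.039² ≈ 558.43 → 559.
Reduction: 632 − 559 = 73.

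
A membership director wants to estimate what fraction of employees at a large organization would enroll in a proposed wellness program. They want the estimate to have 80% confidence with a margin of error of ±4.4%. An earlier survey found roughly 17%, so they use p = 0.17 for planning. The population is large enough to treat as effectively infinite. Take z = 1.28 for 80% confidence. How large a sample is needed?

With p = 0.17, p(1−p) = 0.1411.
n = z²·p(1−p)/E² = 1.28² × 0.1411 / 0.044² = 1.6384 × 0.1411 / 0.001936 ≈ 119.41.
Rounding up gives n = 120.

120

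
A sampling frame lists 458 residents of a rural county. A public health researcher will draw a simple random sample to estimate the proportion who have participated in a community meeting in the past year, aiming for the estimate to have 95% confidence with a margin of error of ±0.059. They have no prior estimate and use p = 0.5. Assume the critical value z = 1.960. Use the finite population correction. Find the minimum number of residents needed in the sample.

Unadjusted: n₀ = 1.960² × 0.50 × 0.50 / 0.059² ≈ 275.90, so n₀ = 276.
Finite population correction with N = 458: n = n₀ / (1 + (n₀−1)/N) = 276 / (1 + 275/458) = 276 / 1.6004 ≈ 172.45.
Rounding up, n = 173.

173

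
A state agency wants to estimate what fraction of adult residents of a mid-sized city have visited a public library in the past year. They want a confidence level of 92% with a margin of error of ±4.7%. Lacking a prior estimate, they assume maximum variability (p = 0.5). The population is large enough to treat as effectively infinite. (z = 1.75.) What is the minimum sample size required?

347

With p = 0.5, p(1−p) = 0.25.
n = z²·p(1−p)/E² = 1.75² × 0.2500 / 0.047² = 3.0625 × 0.2500 / 0.002209 ≈ 346.59.
Rounding up gives n = 347.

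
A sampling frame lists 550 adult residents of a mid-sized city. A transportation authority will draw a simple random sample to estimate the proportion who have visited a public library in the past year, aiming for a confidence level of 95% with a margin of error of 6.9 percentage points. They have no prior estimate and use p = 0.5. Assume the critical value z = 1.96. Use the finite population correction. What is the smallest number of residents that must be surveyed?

148

Unadjusted: n₀ = 1.96² × 0.50 × 0.50 / 0.069² ≈ 201.72, so n₀ = 202.
Finite population correction with N = 550: n = n₀ / (1 + (n₀−1)/N) = 202 / (1 + 201/550) = 202 / 1.3655 ≈ 147.94.
Rounding up, n = 148.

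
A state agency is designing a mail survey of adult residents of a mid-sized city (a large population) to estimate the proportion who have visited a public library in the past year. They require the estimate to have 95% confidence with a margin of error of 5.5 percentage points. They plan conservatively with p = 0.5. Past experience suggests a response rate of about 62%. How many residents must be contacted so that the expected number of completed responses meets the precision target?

513

For 95% confidence, z = 1.96.
Completed interviews needed: n₀ = 1.96² × 0.2500 / 0.055² ≈ 317.49 → 318.
At a 62% response rate, contacts needed = 318 / 0.62 ≈ 512.90 → 513.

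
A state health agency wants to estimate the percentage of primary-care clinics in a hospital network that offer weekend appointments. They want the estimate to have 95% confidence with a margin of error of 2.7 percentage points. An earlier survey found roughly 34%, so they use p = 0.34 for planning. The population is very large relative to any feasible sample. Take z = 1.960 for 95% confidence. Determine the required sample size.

1183

With p = 0.34, p(1−p) = 0.2244.
n = z²·p(1−p)/E² = 1.960² × 0.2244 / 0.027² = 3.8416 × 0.2244 / 0.000729 ≈ 1182.52.
Rounding up gives n = 1183.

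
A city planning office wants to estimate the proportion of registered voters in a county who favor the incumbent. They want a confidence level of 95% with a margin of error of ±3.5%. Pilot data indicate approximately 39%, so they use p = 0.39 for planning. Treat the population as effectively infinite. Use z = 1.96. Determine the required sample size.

747

With p = 0.39, p(1−p) = 0.2379.
n = z²·p(1−p)/E² = 1.96² × 0.2379 / 0.035² = 3.8416 × 0.2379 / 0.001225 ≈ 746.05.
Rounding up gives n = 747.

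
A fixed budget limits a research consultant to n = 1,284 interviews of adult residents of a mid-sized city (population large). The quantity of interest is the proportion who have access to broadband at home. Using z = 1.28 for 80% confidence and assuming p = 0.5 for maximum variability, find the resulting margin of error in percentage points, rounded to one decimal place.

SE(p̂) = √[p(1−p)/n] = √[0.2500/1284] = 0.01395.
E = z × SE = 1.28 × 0.01395 = 0.01786, or 1.8 percentage points.

1.8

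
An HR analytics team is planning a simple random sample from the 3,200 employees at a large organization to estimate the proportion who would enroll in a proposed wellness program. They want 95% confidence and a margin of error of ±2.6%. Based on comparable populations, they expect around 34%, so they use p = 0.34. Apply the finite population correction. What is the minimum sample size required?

For 95% confidence, z = 1.960.
Unadjusted: n₀ = 1.960² × 0.34 × 0.66 / 0.026² ≈ 1275.23, so n₀ = 1276.
Finite population correction with N = 3,200: n = n₀ / (1 + (n₀−1)/N) = 1276 / (1 + 1275/3200) = 1276 / 1.3984 ≈ 912.45.
Rounding up, n = 913.

913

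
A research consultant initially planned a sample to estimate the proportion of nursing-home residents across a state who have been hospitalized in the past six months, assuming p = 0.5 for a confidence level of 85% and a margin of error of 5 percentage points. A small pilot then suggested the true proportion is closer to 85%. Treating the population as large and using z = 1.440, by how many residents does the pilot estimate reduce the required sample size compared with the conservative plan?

102

Conservative (p = 0.5): n = 1.440² × 0.25 / 0.050² ≈ 207.36 → 208.
Using p = 0.85: p(1−p) = 0.1275, so n = 1.440² × 0.1275 / 0.050² ≈ 105.75 → 106.
Reduction: 208 − 106 = 102.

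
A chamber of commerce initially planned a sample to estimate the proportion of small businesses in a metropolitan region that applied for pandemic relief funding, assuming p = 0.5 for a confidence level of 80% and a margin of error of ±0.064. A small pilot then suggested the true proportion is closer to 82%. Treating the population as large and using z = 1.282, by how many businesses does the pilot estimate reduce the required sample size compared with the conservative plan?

41

Conservative (p = 0.5): n = 1.282² × 0.25 / 0.064² ≈ 100.31 → 101.
Using p = 0.82: p(1−p) = 0.1476, so n = 1.282² × 0.1476 / 0.064² ≈ 59.22 → 60.
Reduction: 101 − 60 = 41.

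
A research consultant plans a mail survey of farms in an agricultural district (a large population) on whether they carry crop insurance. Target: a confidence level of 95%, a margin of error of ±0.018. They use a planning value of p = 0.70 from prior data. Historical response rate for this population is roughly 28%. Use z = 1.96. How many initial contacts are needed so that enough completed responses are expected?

8893

Completed interviews needed: n₀ = 1.96² × 0.2100 / 0.018² ≈ 2489.93 → 2490.
At a 28% response rate, contacts needed = 2490 / 0.28 ≈ 8892.86 → 8893.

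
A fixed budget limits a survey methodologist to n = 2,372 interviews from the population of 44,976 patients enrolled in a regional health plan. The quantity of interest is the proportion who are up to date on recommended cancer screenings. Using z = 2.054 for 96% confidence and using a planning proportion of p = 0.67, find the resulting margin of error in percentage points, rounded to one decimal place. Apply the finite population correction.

1.9

Finite-population factor: (N−n)/(N−1) = (44976−2372)/(44976−1) = 0.9473.
SE(p̂) = √[p(1−p)/n · (N−n)/(N−1)] = √[0.2211/2372 × 0.9473] = 0.00940.
E = z × SE = 2.054 × 0.00940 = 0.01930 ≈ 1.9 percentage points.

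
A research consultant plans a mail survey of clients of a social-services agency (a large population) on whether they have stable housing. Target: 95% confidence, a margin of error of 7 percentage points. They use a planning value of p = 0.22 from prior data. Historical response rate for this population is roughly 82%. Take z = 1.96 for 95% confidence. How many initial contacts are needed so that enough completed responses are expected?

165

Completed interviews needed: n₀ = 1.96² × 0.1716 / 0.070² ≈ 134.53 → 135.
At an 82% response rate, contacts needed = 135 / 0.82 ≈ 164.63 → 165.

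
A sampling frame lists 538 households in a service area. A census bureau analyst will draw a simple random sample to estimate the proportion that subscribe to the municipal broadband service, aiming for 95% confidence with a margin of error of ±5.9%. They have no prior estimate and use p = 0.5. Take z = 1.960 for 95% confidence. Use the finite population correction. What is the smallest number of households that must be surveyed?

Unadjusted: n₀ = 1.960² × 0.50 × 0.50 / 0.059² ≈ 275.90, so n₀ = 276.
Finite population correction with N = 538: n = n₀ / (1 + (n₀−1)/N) = 276 / (1 + 275/538) = 276 / 1.5112 ≈ 182.64.
Rounding up, n = 183.

183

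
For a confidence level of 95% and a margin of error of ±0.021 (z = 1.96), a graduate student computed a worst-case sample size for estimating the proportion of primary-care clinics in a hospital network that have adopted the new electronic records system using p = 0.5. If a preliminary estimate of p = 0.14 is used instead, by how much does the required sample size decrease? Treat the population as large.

Conservative (p = 0.5): n = 1.96² × 0.25 / 0.021² ≈ 2177.78 → 2178.
Using p = 0.14: p(1−p) = 0.1204, so n = 1.96² × 0.1204 / 0.021² ≈ 1048.82 → 1049.
Reduction: 2178 − 1049 = 1129.

1129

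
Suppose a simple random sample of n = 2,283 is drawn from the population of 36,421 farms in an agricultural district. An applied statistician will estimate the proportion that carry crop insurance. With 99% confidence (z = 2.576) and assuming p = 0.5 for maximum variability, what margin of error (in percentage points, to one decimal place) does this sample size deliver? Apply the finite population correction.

Finite-population factor: (N−n)/(N−1) = (36421−2283)/(36421−1) = 0.9373.
SE(p̂) = √[p(1−p)/n · (N−n)/(N−1)] = √[0.2500/2283 × 0.9373] = 0.01013.
E = z × SE = 2.576 × 0.01013 = 0.02610 ≈ 2.6 percentage points.

2.6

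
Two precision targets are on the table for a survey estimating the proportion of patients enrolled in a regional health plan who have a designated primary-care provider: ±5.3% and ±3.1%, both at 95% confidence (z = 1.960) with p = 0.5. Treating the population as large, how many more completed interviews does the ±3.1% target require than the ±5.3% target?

658

At ±5.3%: n = 1.960² × 0.2500 / 0.053² ≈ 341.90 → 342.
At ±3.1%: n = 1.960² × 0.2500 / 0.031² ≈ 999.38 → 1000.
Additional respondents: 1000 − 342 = 658.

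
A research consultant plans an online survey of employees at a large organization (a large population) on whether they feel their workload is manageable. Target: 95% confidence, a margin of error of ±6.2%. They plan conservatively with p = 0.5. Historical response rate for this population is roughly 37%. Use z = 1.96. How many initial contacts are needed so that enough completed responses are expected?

Completed interviews needed: n₀ = 1.96² × 0.2500 / 0.062² ≈ 249.84 → 250.
At a 37% response rate, contacts needed = 250 / 0.37 ≈ 675.68 → 676.

676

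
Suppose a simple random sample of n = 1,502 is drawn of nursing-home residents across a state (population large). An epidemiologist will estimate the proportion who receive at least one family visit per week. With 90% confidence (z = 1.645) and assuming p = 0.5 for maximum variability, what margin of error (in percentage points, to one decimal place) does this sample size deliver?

SE(p̂) = √[p(1−p)/n] = √[0.2500/1502] = 0.01290.
E = z × SE = 1.645 × 0.01290 = 0.02122, or 2.1 percentage points.

2.1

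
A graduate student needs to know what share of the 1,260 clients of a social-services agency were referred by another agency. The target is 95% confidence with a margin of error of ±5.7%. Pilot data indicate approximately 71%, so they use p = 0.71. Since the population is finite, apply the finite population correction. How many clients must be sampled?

205

For 95% confidence, z = 1.960.
Unadjusted: n₀ = 1.960² × 0.71 × 0.29 / 0.057² ≈ 243.46, so n₀ = 244.
Finite population correction with N = 1,260: n = n₀ / (1 + (n₀−1)/N) = 244 / (1 + 243/1260) = 244 / 1.1929 ≈ 204.55.
Rounding up, n = 205.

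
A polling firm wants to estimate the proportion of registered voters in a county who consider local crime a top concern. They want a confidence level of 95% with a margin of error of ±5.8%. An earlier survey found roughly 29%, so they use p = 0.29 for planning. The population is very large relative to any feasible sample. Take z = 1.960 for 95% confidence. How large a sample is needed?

With p = 0.29, p(1−p) = 0.2059.
n = z²·p(1−p)/E² = 1.960² × 0.2059 / 0.058² = 3.8416 × 0.2059 / 0.003364 ≈ 235.13.
Rounding up gives n = 236.

236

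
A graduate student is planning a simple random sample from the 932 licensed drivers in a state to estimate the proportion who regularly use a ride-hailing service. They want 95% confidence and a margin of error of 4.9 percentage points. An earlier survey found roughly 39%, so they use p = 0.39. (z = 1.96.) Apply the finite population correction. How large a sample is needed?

Unadjusted: n₀ = 1.96² × 0.39 × 0.61 / 0.049² ≈ 380.64, so n₀ = 381.
Finite population correction with N = 932: n = n₀ / (1 + (n₀−1)/N) = 381 / (1 + 380/932) = 381 / 1.4077 ≈ 270.65.
Rounding up, n = 271.

271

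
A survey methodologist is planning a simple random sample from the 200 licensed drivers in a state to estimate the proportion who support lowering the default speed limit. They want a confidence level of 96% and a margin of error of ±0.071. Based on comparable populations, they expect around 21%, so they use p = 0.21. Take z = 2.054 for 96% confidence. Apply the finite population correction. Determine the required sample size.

Unadjusted: n₀ = 2.054² × 0.21 × 0.79 / 0.071² ≈ 138.85, so n₀ = 139.
Finite population correction with N = 200: n = n₀ / (1 + (n₀−1)/N) = 139 / (1 + 138/200) = 139 / 1.6900 ≈ 82.25.
Rounding up, n = 83.

83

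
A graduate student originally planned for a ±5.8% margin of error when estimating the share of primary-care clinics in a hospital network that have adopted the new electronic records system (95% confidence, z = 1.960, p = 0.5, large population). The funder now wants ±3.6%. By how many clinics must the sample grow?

456

At ±5.8%: n = 1.960² × 0.2500 / 0.058² ≈ 285.49 → 286.
At ±3.6%: n = 1.960² × 0.2500 / 0.036² ≈ 741.05 → 742.
Additional respondents: 742 − 286 = 456.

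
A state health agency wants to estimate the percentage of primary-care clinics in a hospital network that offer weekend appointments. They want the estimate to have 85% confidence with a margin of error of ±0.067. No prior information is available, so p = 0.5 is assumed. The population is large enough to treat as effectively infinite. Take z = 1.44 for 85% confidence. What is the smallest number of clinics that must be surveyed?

116

With p = 0.5, p(1−p) = 0.25.
n = z²·p(1−p)/E² = 1.44² × 0.2500 / 0.067² = 2.0736 × 0.2500 / 0.004489 ≈ 115.48.
Rounding up gives n = 116.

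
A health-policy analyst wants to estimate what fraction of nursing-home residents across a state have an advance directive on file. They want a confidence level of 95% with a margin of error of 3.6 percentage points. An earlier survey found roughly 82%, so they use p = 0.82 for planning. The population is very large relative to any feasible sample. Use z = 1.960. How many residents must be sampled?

With p = 0.82, p(1−p) = 0.1476.
n = z²·p(1−p)/E² = 1.960² × 0.1476 / 0.036² = 3.8416 × 0.1476 / 0.001296 ≈ 437.52.
Rounding up gives n = 438.

438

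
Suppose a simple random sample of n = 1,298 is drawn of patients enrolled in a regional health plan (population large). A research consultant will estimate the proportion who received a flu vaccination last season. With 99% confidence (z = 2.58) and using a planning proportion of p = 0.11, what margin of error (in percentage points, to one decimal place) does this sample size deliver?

2.2

SE(p̂) = √[p(1−p)/n] = √[0.0979/1298] = 0.00868.
E = z × SE = 2.58 × 0.00868 = 0.02241, or 2.2 percentage points.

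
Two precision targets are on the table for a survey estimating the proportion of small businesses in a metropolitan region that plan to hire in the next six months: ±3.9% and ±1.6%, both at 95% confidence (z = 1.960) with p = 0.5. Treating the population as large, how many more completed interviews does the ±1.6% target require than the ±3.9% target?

At ±3.9%: n = 1.960² × 0.2500 / 0.039² ≈ 631.43 → 632.
At ±1.6%: n = 1.960² × 0.2500 / 0.016² ≈ 3751.56 → 3752.
Additional respondents: 3752 − 632 = 3120.

3120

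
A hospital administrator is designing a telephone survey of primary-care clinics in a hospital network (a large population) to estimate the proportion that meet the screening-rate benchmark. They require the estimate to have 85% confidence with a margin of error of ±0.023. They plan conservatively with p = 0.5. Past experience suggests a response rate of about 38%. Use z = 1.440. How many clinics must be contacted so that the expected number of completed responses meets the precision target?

Completed interviews needed: n₀ = 1.440² × 0.2500 / 0.023² ≈ 979.96 → 980.
At a 38% response rate, contacts needed = 980 / 0.38 ≈ 2578.95 → 2579.

2579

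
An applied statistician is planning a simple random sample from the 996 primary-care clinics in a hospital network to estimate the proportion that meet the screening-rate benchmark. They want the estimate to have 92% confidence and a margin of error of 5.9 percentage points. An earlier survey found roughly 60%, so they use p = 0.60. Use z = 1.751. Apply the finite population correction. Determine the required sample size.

Unadjusted: n₀ = 1.751² × 0.60 × 0.40 / 0.059² ≈ 211.39, so n₀ = 212.
Finite population correction with N = 996: n = n₀ / (1 + (n₀−1)/N) = 212 / (1 + 211/996) = 212 / 1.2118 ≈ 174.94.
Rounding up, n = 175.

175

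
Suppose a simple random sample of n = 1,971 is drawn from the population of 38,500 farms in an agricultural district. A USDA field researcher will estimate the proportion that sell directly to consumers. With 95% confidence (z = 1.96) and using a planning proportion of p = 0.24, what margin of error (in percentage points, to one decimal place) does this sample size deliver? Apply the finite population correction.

Finite-population factor: (N−n)/(N−1) = (38500−1971)/(38500−1) = 0.9488.
SE(p̂) = √[p(1−p)/n · (N−n)/(N−1)] = √[0.1824/1971 × 0.9488] = 0.00937.
E = z × SE = 1.96 × 0.00937 = 0.01837 ≈ 1.8 percentage points.

1.8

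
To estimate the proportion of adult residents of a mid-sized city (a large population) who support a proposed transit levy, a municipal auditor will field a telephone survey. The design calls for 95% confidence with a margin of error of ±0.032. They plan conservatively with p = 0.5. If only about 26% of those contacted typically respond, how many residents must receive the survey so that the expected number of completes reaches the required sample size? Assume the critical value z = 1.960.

3608

Completed interviews needed: n₀ = 1.960² × 0.2500 / 0.032² ≈ 937.89 → 938.
At a 26% response rate, contacts needed = 938 / 0.26 ≈ 3607.69 → 3608.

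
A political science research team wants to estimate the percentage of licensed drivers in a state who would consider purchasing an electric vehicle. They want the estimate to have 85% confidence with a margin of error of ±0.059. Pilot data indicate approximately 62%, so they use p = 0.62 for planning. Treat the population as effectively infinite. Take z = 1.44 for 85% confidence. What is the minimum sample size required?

With p = 0.62, p(1−p) = 0.2356.
n = z²·p(1−p)/E² = 1.44² × 0.2356 / 0.059² = 2.0736 × 0.2356 / 0.003481 ≈ 140.34.
Rounding up gives n = 141.

141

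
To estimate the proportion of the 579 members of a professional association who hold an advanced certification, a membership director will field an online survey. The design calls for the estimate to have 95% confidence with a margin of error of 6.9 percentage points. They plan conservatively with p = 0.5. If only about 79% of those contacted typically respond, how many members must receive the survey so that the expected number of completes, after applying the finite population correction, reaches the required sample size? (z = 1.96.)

Completed interviews needed (unadjusted): n₀ = 1.96² × 0.2500 / 0.069² ≈ 201.72 → 202.
FPC for N = 579: n = 202 / (1 + 201/579) = 202 / 1.3472 ≈ 149.95 → 150.
At a 79% response rate, contacts needed = 150 / 0.79 ≈ 189.87 → 190.

190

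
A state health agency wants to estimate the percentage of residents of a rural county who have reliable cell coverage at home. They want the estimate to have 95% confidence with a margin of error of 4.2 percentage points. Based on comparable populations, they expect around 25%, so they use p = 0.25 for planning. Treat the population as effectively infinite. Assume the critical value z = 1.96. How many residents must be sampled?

409

With p = 0.25, p(1−p) = 0.1875.
n = z²·p(1−p)/E² = 1.96² × 0.1875 / 0.042² = 3.8416 × 0.1875 / 0.001764 ≈ 408.33.
Rounding up gives n = 409.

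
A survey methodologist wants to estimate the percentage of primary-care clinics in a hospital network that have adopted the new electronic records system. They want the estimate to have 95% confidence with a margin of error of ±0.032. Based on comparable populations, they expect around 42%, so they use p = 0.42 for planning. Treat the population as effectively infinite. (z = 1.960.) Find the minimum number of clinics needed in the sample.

With p = 0.42, p(1−p) = 0.2436.
n = z²·p(1−p)/E² = 1.960² × 0.2436 / 0.032² = 3.8416 × 0.2436 / 0.001024 ≈ 913.88.
Rounding up gives n = 914.

914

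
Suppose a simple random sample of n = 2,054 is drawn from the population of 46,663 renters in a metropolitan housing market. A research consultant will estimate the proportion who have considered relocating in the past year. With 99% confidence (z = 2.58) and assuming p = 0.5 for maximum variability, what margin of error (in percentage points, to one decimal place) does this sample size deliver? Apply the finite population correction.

2.8

Finite-population factor: (N−n)/(N−1) = (46663−2054)/(46663−1) = 0.9560.
SE(p̂) = √[p(1−p)/n · (N−n)/(N−1)] = √[0.2500/2054 × 0.9560] = 0.01079.
E = z × SE = 2.58 × 0.01079 = 0.02783 ≈ 2.8 percentage points.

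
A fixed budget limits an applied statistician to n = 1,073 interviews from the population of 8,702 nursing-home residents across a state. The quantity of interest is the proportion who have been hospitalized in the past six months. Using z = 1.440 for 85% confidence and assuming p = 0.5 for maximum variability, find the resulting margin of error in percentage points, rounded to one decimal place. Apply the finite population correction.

2.1

Finite-population factor: (N−n)/(N−1) = (8702−1073)/(8702−1) = 0.8768.
SE(p̂) = √[p(1−p)/n · (N−n)/(N−1)] = √[0.2500/1073 × 0.8768] = 0.01429.
E = z × SE = 1.440 × 0.01429 = 0.02058 ≈ 2.1 percentage points.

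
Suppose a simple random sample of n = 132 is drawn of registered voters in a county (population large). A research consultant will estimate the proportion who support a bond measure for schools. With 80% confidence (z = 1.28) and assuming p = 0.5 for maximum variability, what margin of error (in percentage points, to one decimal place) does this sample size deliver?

SE(p̂) = √[p(1−p)/n] = √[0.2500/132] = 0.04352.
E = z × SE = 1.28 × 0.04352 = 0.05570, or 5.6 percentage points.

5.6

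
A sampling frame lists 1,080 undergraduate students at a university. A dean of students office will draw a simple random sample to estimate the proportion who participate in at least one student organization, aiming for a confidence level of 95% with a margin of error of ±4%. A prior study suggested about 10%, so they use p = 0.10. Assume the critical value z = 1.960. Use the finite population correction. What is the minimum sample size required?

Unadjusted: n₀ = 1.960² × 0.10 × 0.90 / 0.040² ≈ 216.09, so n₀ = 217.
Finite population correction with N = 1,080: n = n₀ / (1 + (n₀−1)/N) = 217 / (1 + 216/1080) = 217 / 1.2000 ≈ 180.83.
Rounding up, n = 181.

181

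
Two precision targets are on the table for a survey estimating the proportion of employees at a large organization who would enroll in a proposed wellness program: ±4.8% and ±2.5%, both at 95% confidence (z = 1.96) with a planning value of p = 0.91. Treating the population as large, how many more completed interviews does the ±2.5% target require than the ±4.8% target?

At ±4.8%: n = 1.96² × 0.0819 / 0.048² ≈ 136.56 → 137.
At ±2.5%: n = 1.96² × 0.0819 / 0.025² ≈ 503.40 → 504.
Additional respondents: 504 − 137 = 367.

367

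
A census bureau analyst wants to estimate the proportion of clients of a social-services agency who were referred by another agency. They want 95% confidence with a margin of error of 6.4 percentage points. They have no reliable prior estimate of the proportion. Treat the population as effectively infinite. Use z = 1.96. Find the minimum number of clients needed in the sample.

With no prior estimate, use p = 0.5, giving p(1−p) = 0.25.
n = z²·p(1−p)/E² = 1.96² × 0.2500 / 0.064² = 3.8416 × 0.2500 / 0.004096 ≈ 234.47.
Rounding up gives n = 235.

235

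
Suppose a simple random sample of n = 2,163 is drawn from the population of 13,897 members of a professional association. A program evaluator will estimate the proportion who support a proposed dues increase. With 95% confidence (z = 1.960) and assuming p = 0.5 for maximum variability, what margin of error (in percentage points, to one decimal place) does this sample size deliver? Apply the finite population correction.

1.9

Finite-population factor: (N−n)/(N−1) = (13897−2163)/(13897−1) = 0.8444.
SE(p̂) = √[p(1−p)/n · (N−n)/(N−1)] = √[0.2500/2163 × 0.8444] = 0.00988.
E = z × SE = 1.960 × 0.00988 = 0.01936 ≈ 1.9 percentage points.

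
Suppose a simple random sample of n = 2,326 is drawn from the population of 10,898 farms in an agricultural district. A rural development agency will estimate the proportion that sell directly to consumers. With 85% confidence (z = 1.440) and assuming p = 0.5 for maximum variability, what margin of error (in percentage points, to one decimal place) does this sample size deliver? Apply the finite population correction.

1.3

Finite-population factor: (N−n)/(N−1) = (10898−2326)/(10898−1) = 0.7866.
SE(p̂) = √[p(1−p)/n · (N−n)/(N−1)] = √[0.2500/2326 × 0.7866] = 0.00920.
E = z × SE = 1.440 × 0.00920 = 0.01324 ≈ 1.3 percentage points.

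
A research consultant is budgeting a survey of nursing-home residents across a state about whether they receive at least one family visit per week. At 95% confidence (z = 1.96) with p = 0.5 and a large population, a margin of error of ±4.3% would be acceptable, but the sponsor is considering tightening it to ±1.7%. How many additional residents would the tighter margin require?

2804

At ±4.3%: n = 1.96² × 0.2500 / 0.043² ≈ 519.42 → 520.
At ±1.7%: n = 1.96² × 0.2500 / 0.017² ≈ 3323.18 → 3324.
Additional respondents: 3324 − 520 = 2804.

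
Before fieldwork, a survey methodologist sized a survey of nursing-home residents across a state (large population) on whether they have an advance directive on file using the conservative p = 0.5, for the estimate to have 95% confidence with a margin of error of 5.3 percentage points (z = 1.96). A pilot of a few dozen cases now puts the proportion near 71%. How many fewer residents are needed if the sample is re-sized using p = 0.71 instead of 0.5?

Conservative (p = 0.5): n = 1.96² × 0.25 / 0.053² ≈ 341.90 → 342.
Using p = 0.71: p(1−p) = 0.2059, so n = 1.96² × 0.2059 / 0.053² ≈ 281.59 → 282.
Reduction: 342 − 282 = 60.

60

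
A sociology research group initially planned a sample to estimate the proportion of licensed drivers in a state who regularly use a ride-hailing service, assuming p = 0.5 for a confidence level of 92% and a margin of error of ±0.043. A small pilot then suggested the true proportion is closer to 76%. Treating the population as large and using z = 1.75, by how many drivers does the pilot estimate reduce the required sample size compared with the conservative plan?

112

Conservative (p = 0.5): n = 1.75² × 0.25 / 0.043² ≈ 414.08 → 415.
Using p = 0.76: p(1−p) = 0.1824, so n = 1.75² × 0.1824 / 0.043² ≈ 302.11 → 303.
Reduction: 415 − 303 = 112.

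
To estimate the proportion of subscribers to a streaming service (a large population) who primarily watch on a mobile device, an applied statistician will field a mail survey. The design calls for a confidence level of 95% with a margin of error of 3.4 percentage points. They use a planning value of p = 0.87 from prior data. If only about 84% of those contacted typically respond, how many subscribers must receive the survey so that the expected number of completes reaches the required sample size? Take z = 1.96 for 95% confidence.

448

Completed interviews needed: n₀ = 1.96² × 0.1131 / 0.034² ≈ 375.85 → 376.
At an 84% response rate, contacts needed = 376 / 0.84 ≈ 447.62 → 448.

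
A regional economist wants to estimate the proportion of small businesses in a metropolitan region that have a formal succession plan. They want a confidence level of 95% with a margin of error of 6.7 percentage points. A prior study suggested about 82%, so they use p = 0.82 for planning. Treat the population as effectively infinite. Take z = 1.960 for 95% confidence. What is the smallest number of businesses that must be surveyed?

With p = 0.82, p(1−p) = 0.1476.
n = z²·p(1−p)/E² = 1.960² × 0.1476 / 0.067² = 3.8416 × 0.1476 / 0.004489 ≈ 126.31.
Rounding up gives n = 127.

127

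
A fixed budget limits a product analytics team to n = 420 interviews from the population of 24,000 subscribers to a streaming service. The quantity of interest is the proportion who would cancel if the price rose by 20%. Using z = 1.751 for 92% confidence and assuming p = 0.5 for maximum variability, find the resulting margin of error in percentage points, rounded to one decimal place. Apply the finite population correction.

4.2

Finite-population factor: (N−n)/(N−1) = (24000−420)/(24000−1) = 0.9825.
SE(p̂) = √[p(1−p)/n · (N−n)/(N−1)] = √[0.2500/420 × 0.9825] = 0.02418.
E = z × SE = 1.751 × 0.02418 = 0.04235 ≈ 4.2 percentage points.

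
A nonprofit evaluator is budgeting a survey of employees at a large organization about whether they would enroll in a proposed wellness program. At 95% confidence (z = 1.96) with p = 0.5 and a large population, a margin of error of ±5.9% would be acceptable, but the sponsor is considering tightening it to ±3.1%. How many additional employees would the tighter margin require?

At ±5.9%: n = 1.96² × 0.2500 / 0.059² ≈ 275.90 → 276.
At ±3.1%: n = 1.96² × 0.2500 / 0.031² ≈ 999.38 → 1000.
Additional respondents: 1000 − 276 = 724.

724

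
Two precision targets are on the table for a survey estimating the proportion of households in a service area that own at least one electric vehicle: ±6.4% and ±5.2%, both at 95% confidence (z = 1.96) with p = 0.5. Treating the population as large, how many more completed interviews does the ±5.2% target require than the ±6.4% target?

At ±6.4%: n = 1.96² × 0.2500 / 0.064² ≈ 234.47 → 235.
At ±5.2%: n = 1.96² × 0.2500 / 0.052² ≈ 355.18 → 356.
Additional respondents: 356 − 235 = 121.

121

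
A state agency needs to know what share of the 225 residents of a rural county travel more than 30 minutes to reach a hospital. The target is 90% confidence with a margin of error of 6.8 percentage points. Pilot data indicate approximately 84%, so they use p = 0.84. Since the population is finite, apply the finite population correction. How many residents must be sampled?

59

For 90% confidence, z = 1.645.
Unadjusted: n₀ = 1.645² × 0.84 × 0.16 / 0.068² ≈ 78.65, so n₀ = 79.
Finite population correction with N = 225: n = n₀ / (1 + (n₀−1)/N) = 79 / (1 + 78/225) = 79 / 1.3467 ≈ 58.66.
Rounding up, n = 59.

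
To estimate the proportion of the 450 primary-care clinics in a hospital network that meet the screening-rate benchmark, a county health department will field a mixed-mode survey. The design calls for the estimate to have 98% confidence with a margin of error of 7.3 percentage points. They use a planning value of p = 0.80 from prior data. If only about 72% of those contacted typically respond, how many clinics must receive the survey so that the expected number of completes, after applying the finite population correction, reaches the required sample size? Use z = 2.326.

Completed interviews needed (unadjusted): n₀ = 2.326² × 0.1600 / 0.073² ≈ 162.44 → 163.
FPC for N = 450: n = 163 / (1 + 162/450) = 163 / 1.3600 ≈ 119.85 → 120.
At a 72% response rate, contacts needed = 120 / 0.72 ≈ 166.67 → 167.

167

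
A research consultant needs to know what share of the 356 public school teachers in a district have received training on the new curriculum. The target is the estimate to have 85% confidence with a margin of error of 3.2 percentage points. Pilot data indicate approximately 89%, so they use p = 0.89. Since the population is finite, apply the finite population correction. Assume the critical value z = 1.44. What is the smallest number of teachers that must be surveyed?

128

Unadjusted: n₀ = 1.44² × 0.89 × 0.11 / 0.032² ≈ 198.25, so n₀ = 199.
Finite population correction with N = 356: n = n₀ / (1 + (n₀−1)/N) = 199 / (1 + 198/356) = 199 / 1.5562 ≈ 127.88.
Rounding up, n = 128.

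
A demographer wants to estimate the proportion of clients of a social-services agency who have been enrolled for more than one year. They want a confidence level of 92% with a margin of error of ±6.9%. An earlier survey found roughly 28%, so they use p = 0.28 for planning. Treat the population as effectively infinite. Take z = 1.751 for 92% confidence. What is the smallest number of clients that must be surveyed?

130

With p = 0.28, p(1−p) = 0.2016.
n = z²·p(1−p)/E² = 1.751² × 0.2016 / 0.069² = 3.0660 × 0.2016 / 0.004761 ≈ 129.83.
Rounding up gives n = 130.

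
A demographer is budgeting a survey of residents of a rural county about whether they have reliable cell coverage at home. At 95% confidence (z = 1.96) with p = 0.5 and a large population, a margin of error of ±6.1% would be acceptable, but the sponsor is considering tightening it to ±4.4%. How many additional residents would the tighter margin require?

238

At ±6.1%: n = 1.96² × 0.2500 / 0.061² ≈ 258.10 → 259.
At ±4.4%: n = 1.96² × 0.2500 / 0.044² ≈ 496.07 → 497.
Additional respondents: 497 − 259 = 238.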